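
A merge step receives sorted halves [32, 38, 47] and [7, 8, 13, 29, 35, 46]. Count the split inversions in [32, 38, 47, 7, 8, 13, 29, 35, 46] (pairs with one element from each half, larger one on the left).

Count, for every r in R, how many entries of L exceed r:
r = 7: 32, 38, 47 → 3
r = 8: 32, 38, 47 → 3
r = 13: 32, 38, 47 → 3
r = 29: 32, 38, 47 → 3
r = 35: 38, 47 → 2
r = 46: 47 → 1
Cross-inversions: 3 + 3 + 3 + 3 + 2 + 1 = 15

15 split inversions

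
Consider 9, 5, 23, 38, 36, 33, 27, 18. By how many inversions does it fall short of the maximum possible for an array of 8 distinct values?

16

Maximum inversions for 8 distinct elements is C(8, 2) = 8·7/2 = 28.
Current inversions — for each element, count later smaller elements:
9: 1
5: 0
23: 1
38: 4
36: 3
33: 2
27: 1
18: 0
Current total: 1 + 0 + 1 + 4 + 3 + 2 + 1 + 0 = 12
Shortfall: 28 − 12 = 16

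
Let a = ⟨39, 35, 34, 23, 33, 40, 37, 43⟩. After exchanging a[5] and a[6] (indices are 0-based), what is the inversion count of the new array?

Positions 5 and 6 hold 40 and 37; after swapping, the array is [39, 35, 34, 23, 33, 37, 40, 43].
For each element, count later entries that are smaller:
39: 5
35: 3
34: 2
23: 0
33: 0
37: 0
40: 0
43: 0
Sum: 5 + 3 + 2 + 0 + 0 + 0 + 0 + 0 = 10

10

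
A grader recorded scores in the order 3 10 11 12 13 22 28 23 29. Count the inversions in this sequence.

Inversions: 1

Sweep left to right; for each value list the smaller values that follow it:
3 → none → 0
10 → none → 0
11 → none → 0
12 → none → 0
13 → none → 0
22 → none → 0
28 → 23 → 1
23 → none → 0
29 → none → 0
Sum: 0 + 0 + 0 + 0 + 0 + 0 + 1 + 0 + 0 = 1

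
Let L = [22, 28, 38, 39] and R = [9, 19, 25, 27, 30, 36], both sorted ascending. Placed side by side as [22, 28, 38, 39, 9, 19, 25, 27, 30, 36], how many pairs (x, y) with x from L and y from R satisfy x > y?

Count, for every r in R, how many entries of L exceed r:
r = 9: 22, 28, 38, 39 → 4
r = 19: 22, 28, 38, 39 → 4
r = 25: 28, 38, 39 → 3
r = 27: 28, 38, 39 → 3
r = 30: 38, 39 → 2
r = 36: 38, 39 → 2
Cross-inversions: 4 + 4 + 3 + 3 + 2 + 2 = 18

There are 18 cross-inversions.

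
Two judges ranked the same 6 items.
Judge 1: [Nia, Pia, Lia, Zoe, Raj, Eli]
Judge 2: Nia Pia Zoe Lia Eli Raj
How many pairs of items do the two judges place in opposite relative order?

Assign each item its position (1..6) in the first ordering, then rewrite the second ordering as that position sequence:
positions: Nia→1, Pia→2, Lia→3, Zoe→4, Raj→5, Eli→6
second ordering as positions: [1, 2, 4, 3, 6, 5]
Discordant pairs = inversions in this position sequence.
1: 0
2: 0
4: 3 → 1
3: 0
6: 5 → 1
5: 0
Total: 0 + 0 + 1 + 0 + 1 + 0 = 2

2 discordant pairs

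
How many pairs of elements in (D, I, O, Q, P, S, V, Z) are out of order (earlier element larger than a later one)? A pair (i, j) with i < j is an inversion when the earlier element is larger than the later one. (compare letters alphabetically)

There is 1 out-of-order pair.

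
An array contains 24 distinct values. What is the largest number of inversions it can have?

The maximum occurs when the array is in strictly decreasing order: every one of the C(24, 2) pairs is inverted.
C(24, 2) = 24·23/2 = 276

There are 276 inversions.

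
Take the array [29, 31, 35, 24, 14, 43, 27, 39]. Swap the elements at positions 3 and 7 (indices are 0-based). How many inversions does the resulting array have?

Positions 3 and 7 hold 24 and 39; after swapping, the array is [29, 31, 35, 39, 14, 43, 27, 24].
Element-by-element contributions:
29: 3
31: 3
35: 3
39: 3
14: 0
43: 2
27: 1
24: 0
Sum: 3 + 3 + 3 + 3 + 0 + 2 + 1 + 0 = 15

There are 15 inversions.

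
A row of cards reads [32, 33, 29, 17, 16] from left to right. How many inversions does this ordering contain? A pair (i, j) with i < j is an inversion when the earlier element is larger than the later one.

9

Count, for each position, how many later elements it exceeds:
32 → 29, 17, 16 → 3
33 → 29, 17, 16 → 3
29 → 17, 16 → 2
17 → 16 → 1
16 → none → 0
Sum: 3 + 3 + 2 + 1 + 0 = 9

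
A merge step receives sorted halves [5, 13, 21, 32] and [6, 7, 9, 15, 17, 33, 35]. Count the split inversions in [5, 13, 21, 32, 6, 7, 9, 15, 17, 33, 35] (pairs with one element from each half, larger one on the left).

For each element r of the right run, count left-run elements greater than r:
r = 6: 13, 21, 32 → 3
r = 7: 13, 21, 32 → 3
r = 9: 13, 21, 32 → 3
r = 15: 21, 32 → 2
r = 17: 21, 32 → 2
r = 33: none → 0
r = 35: none → 0
Cross-inversions: 3 + 3 + 3 + 2 + 2 + 0 + 0 = 13

13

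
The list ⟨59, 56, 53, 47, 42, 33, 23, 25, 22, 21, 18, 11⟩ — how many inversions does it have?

For each element, count later entries that are smaller:
59 → 56, 53, 47, 42, 33, 23, 25, 22, 21, 18, 11 → 11
56 → 53, 47, 42, 33, 23, 25, 22, 21, 18, 11 → 10
53 → 47, 42, 33, 23, 25, 22, 21, 18, 11 → 9
47 → 42, 33, 23, 25, 22, 21, 18, 11 → 8
42 → 33, 23, 25, 22, 21, 18, 11 → 7
33 → 23, 25, 22, 21, 18, 11 → 6
23 → 22, 21, 18, 11 → 4
25 → 22, 21, 18, 11 → 4
22 → 21, 18, 11 → 3
21 → 18, 11 → 2
18 → 11 → 1
11 → none → 0
Sum: 11 + 10 + 9 + 8 + 7 + 6 + 4 + 4 + 3 + 2 + 1 + 0 = 65

65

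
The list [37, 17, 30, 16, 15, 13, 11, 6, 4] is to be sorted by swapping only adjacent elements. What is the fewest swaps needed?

35

The minimum number of adjacent swaps to sort an array equals its inversion count, since every such swap removes exactly one inversion.
Count inversions — for each element, later elements that are smaller:
37: 17, 30, 16, 15, 13, 11, 6, 4 → 8
17: 16, 15, 13, 11, 6, 4 → 6
30: 16, 15, 13, 11, 6, 4 → 6
16: 15, 13, 11, 6, 4 → 5
15: 13, 11, 6, 4 → 4
13: 11, 6, 4 → 3
11: 6, 4 → 2
6: 4 → 1
4: none → 0
Total inversions: 8 + 6 + 6 + 5 + 4 + 3 + 2 + 1 + 0 = 35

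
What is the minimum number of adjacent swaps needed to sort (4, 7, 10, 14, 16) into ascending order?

0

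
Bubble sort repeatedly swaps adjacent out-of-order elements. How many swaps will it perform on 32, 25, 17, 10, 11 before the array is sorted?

9 swaps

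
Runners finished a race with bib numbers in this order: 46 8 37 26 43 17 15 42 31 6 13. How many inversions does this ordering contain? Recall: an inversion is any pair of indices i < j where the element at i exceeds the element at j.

There are 37 inversions.

Element-by-element contributions:
46: 10
8: 1
37: 6
26: 4
43: 6
17: 3
15: 2
42: 3
31: 2
6: 0
13: 0
Sum: 10 + 1 + 6 + 4 + 6 + 3 + 2 + 3 + 2 + 0 + 0 = 37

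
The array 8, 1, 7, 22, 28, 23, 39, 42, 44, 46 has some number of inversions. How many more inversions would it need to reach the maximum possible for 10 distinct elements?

42

Maximum inversions for 10 distinct elements is C(10, 2) = 10·9/2 = 45.
Current inversions — for each element, count later smaller elements:
8: 2
1: 0
7: 0
22: 0
28: 1
23: 0
39: 0
42: 0
44: 0
46: 0
Current total: 2 + 0 + 0 + 0 + 1 + 0 + 0 + 0 + 0 + 0 = 3
Shortfall: 45 − 3 = 42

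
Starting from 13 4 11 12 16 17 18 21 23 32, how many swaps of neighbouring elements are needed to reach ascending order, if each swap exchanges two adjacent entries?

There are 3 swaps.

Minimum adjacent swaps = number of inversions (each swap of adjacent out-of-order elements removes one inversion and no swap can remove more).
Count inversions — for each element, later elements that are smaller:
13: 4, 11, 12 → 3
4: none → 0
11: none → 0
12: none → 0
16: none → 0
17: none → 0
18: none → 0
21: none → 0
23: none → 0
32: none → 0
Total inversions: 3 + 0 + 0 + 0 + 0 + 0 + 0 + 0 + 0 + 0 = 3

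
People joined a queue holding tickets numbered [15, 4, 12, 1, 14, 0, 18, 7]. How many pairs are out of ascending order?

Sweep left to right; for each value list the smaller values that follow it:
15 → 4, 12, 1, 14, 0, 7 → 6
4 → 1, 0 → 2
12 → 1, 0, 7 → 3
1 → 0 → 1
14 → 0, 7 → 2
0 → none → 0
18 → 7 → 1
7 → none → 0
Sum: 6 + 2 + 3 + 1 + 2 + 0 + 1 + 0 = 15

Inversions: 15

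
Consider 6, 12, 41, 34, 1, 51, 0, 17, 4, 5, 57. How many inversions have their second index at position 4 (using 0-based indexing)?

4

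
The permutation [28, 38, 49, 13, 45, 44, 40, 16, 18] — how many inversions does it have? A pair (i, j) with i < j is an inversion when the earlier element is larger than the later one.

Count, for each position, how many later elements it exceeds:
28 → 13, 16, 18 → 3
38 → 13, 16, 18 → 3
49 → 13, 45, 44, 40, 16, 18 → 6
13 → none → 0
45 → 44, 40, 16, 18 → 4
44 → 40, 16, 18 → 3
40 → 16, 18 → 2
16 → none → 0
18 → none → 0
Sum: 3 + 3 + 6 + 0 + 4 + 3 + 2 + 0 + 0 = 21

21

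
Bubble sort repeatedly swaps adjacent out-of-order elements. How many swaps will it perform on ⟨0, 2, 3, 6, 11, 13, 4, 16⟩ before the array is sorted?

3

Each adjacent swap fixes exactly one inversion, so the minimum swap count equals the number of inversions.
Count inversions — for each element, later elements that are smaller:
0: none → 0
2: none → 0
3: none → 0
6: 4 → 1
11: 4 → 1
13: 4 → 1
4: none → 0
16: none → 0
Total inversions: 0 + 0 + 0 + 1 + 1 + 1 + 0 + 0 = 3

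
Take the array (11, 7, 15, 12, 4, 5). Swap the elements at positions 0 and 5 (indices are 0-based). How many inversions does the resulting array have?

Positions 0 and 5 hold 11 and 5; after swapping, the array is [5, 7, 15, 12, 4, 11].
For each element, count later entries that are smaller:
5: 1
7: 1
15: 3
12: 2
4: 0
11: 0
Sum: 1 + 1 + 3 + 2 + 0 + 0 = 7

7 inversions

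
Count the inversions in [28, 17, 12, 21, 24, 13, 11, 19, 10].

Inversions: 26

Sweep left to right; for each value list the smaller values that follow it:
28 → 17, 12, 21, 24, 13, 11, 19, 10 → 8
17 → 12, 13, 11, 10 → 4
12 → 11, 10 → 2
21 → 13, 11, 19, 10 → 4
24 → 13, 11, 19, 10 → 4
13 → 11, 10 → 2
11 → 10 → 1
19 → 10 → 1
10 → none → 0
Sum: 8 + 4 + 2 + 4 + 4 + 2 + 1 + 1 + 0 = 26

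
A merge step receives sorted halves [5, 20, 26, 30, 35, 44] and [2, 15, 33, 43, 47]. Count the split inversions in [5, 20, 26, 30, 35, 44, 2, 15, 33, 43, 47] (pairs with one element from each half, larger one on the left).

14

For each element r of the right run, count left-run elements greater than r:
r = 2: 5, 20, 26, 30, 35, 44 → 6
r = 15: 20, 26, 30, 35, 44 → 5
r = 33: 35, 44 → 2
r = 43: 44 → 1
r = 47: none → 0
Cross-inversions: 6 + 5 + 2 + 1 + 0 = 14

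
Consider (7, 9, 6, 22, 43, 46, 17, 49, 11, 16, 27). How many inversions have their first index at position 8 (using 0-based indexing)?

0 such elements

The element at index 8 is 11.
Elements after it: 16, 27
None of them are smaller than 11.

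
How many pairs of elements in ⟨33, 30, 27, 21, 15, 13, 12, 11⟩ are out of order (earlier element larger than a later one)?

28

Count, for each position, how many later elements it exceeds:
33 → 30, 27, 21, 15, 13, 12, 11 → 7
30 → 27, 21, 15, 13, 12, 11 → 6
27 → 21, 15, 13, 12, 11 → 5
21 → 15, 13, 12, 11 → 4
15 → 13, 12, 11 → 3
13 → 12, 11 → 2
12 → 11 → 1
11 → none → 0
Sum: 7 + 6 + 5 + 4 + 3 + 2 + 1 + 0 = 28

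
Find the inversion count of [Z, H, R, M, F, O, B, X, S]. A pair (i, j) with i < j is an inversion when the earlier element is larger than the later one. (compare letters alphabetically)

Sweep left to right; for each value list the smaller values that follow it:
Z: 8
H: 2
R: 4
M: 2
F: 1
O: 1
B: 0
X: 1
S: 0
Sum: 8 + 2 + 4 + 2 + 1 + 1 + 0 + 1 + 0 = 19

There are 19 out-of-order pairs.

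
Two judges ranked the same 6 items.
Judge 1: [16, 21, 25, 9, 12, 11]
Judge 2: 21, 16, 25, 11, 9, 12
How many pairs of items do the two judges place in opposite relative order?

3 discordant pairs

Assign each item its position (1..6) in the first ordering, then rewrite the second ordering as that position sequence:
positions: 16→1, 21→2, 25→3, 9→4, 12→5, 11→6
second ordering as positions: [2, 1, 3, 6, 4, 5]
Discordant pairs = inversions in this position sequence.
2: 1 → 1
1: 0
3: 0
6: 4, 5 → 2
4: 0
5: 0
Total: 1 + 0 + 0 + 2 + 0 + 0 = 3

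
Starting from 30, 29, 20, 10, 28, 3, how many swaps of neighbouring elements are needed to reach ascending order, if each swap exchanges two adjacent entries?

Each adjacent swap fixes exactly one inversion, so the minimum swap count equals the number of inversions.
Count inversions — for each element, later elements that are smaller:
30: 29, 20, 10, 28, 3 → 5
29: 20, 10, 28, 3 → 4
20: 10, 3 → 2
10: 3 → 1
28: 3 → 1
3: none → 0
Total inversions: 5 + 4 + 2 + 1 + 1 + 0 = 13

Adjacent swaps: 13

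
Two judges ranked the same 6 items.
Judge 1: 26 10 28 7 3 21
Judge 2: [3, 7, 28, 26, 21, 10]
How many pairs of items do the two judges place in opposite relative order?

Assign each item its position (1..6) in the first ordering, then rewrite the second ordering as that position sequence:
positions: 26→1, 10→2, 28→3, 7→4, 3→5, 21→6
second ordering as positions: [5, 4, 3, 1, 6, 2]
Discordant pairs = inversions in this position sequence.
5: 4, 3, 1, 2 → 4
4: 3, 1, 2 → 3
3: 1, 2 → 2
1: 0
6: 2 → 1
2: 0
Total: 4 + 3 + 2 + 0 + 1 + 0 = 10

10 discordant pairs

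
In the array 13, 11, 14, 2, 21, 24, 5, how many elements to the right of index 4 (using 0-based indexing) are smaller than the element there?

1

The element at index 4 is 21.
Elements after it: 24, 5
Those smaller than 21: 5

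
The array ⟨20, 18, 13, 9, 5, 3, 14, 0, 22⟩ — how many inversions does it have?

Out-of-order pairs: 24

For each element, count later entries that are smaller:
20 → 18, 13, 9, 5, 3, 14, 0 → 7
18 → 13, 9, 5, 3, 14, 0 → 6
13 → 9, 5, 3, 0 → 4
9 → 5, 3, 0 → 3
5 → 3, 0 → 2
3 → 0 → 1
14 → 0 → 1
0 → none → 0
22 → none → 0
Sum: 7 + 6 + 4 + 3 + 2 + 1 + 1 + 0 + 0 = 24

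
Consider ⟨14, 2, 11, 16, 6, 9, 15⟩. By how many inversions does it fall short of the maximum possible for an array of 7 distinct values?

12 inversions short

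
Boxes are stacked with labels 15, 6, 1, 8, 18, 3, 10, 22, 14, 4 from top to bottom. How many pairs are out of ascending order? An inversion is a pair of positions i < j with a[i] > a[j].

Sweep left to right; for each value list the smaller values that follow it:
15 → 6, 1, 8, 3, 10, 14, 4 → 7
6 → 1, 3, 4 → 3
1 → none → 0
8 → 3, 4 → 2
18 → 3, 10, 14, 4 → 4
3 → none → 0
10 → 4 → 1
22 → 14, 4 → 2
14 → 4 → 1
4 → none → 0
Sum: 7 + 3 + 0 + 2 + 4 + 0 + 1 + 2 + 1 + 0 = 20

20 out-of-order pairs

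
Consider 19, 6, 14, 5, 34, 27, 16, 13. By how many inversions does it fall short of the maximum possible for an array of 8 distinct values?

14 inversions short

Maximum inversions for 8 distinct elements is C(8, 2) = 8·7/2 = 28.
Current inversions — for each element, count later smaller elements:
19: 5
6: 1
14: 2
5: 0
34: 3
27: 2
16: 1
13: 0
Current total: 5 + 1 + 2 + 0 + 3 + 2 + 1 + 0 = 14
Shortfall: 28 − 14 = 14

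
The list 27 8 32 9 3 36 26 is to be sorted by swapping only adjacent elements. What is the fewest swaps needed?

Each adjacent swap fixes exactly one inversion, so the minimum swap count equals the number of inversions.
Count inversions — for each element, later elements that are smaller:
27: 8, 9, 3, 26 → 4
8: 3 → 1
32: 9, 3, 26 → 3
9: 3 → 1
3: none → 0
36: 26 → 1
26: none → 0
Total inversions: 4 + 1 + 3 + 1 + 0 + 1 + 0 = 10

10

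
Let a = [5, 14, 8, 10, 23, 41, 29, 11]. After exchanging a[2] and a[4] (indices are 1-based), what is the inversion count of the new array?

6 inversions

Positions 2 and 4 hold 14 and 10; after swapping, the array is [5, 10, 8, 14, 23, 41, 29, 11].
Element-by-element contributions:
5 → none → 0
10 → 8 → 1
8 → none → 0
14 → 11 → 1
23 → 11 → 1
41 → 29, 11 → 2
29 → 11 → 1
11 → none → 0
Sum: 0 + 1 + 0 + 1 + 1 + 2 + 1 + 0 = 6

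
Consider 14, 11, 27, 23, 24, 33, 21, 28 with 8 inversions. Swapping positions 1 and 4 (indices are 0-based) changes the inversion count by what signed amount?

Positions 1 and 4 hold 11 and 24; after swapping, the array is [14, 24, 27, 23, 11, 33, 21, 28].
Sweep left to right; for each value list the smaller values that follow it:
14 → 11 → 1
24 → 23, 11, 21 → 3
27 → 23, 11, 21 → 3
23 → 11, 21 → 2
11 → none → 0
33 → 21, 28 → 2
21 → none → 0
28 → none → 0
Sum: 1 + 3 + 3 + 2 + 0 + 2 + 0 + 0 = 11
Change: 11 − 8 = +3

+3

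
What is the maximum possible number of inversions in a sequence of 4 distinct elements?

The maximum occurs when the array is in strictly decreasing order: every one of the C(4, 2) pairs is inverted.
C(4, 2) = 4·3/2 = 6

6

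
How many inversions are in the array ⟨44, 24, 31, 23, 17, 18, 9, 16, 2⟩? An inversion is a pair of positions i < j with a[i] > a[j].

For each element, count later entries that are smaller:
44 → 24, 31, 23, 17, 18, 9, 16, 2 → 8
24 → 23, 17, 18, 9, 16, 2 → 6
31 → 23, 17, 18, 9, 16, 2 → 6
23 → 17, 18, 9, 16, 2 → 5
17 → 9, 16, 2 → 3
18 → 9, 16, 2 → 3
9 → 2 → 1
16 → 2 → 1
2 → none → 0
Sum: 8 + 6 + 6 + 5 + 3 + 3 + 1 + 1 + 0 = 33

33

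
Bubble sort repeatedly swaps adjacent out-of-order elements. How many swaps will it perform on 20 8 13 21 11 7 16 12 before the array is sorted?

There are 16 adjacent swaps.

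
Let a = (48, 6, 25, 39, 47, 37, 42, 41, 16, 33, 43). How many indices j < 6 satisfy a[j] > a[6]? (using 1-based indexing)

3 such elements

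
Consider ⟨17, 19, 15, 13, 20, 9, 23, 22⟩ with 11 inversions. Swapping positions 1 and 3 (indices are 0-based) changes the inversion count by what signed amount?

-3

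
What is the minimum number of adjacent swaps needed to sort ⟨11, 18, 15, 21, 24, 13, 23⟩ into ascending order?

Minimum adjacent swaps = number of inversions (each swap of adjacent out-of-order elements removes one inversion and no swap can remove more).
Count inversions — for each element, later elements that are smaller:
11: none → 0
18: 15, 13 → 2
15: 13 → 1
21: 13 → 1
24: 13, 23 → 2
13: none → 0
23: none → 0
Total inversions: 0 + 2 + 1 + 1 + 2 + 0 + 0 = 6

6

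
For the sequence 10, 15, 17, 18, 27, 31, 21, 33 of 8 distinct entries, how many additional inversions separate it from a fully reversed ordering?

Maximum inversions for 8 distinct elements is C(8, 2) = 8·7/2 = 28.
Current inversions — for each element, count later smaller elements:
10: 0
15: 0
17: 0
18: 0
27: 1
31: 1
21: 0
33: 0
Current total: 0 + 0 + 0 + 0 + 1 + 1 + 0 + 0 = 2
Shortfall: 28 − 2 = 26

26 inversions short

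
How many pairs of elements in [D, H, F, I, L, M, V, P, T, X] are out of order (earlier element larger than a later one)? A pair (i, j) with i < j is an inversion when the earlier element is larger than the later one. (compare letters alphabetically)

3

For each element, count later entries that are smaller:
D: 0
H: 1
F: 0
I: 0
L: 0
M: 0
V: 2
P: 0
T: 0
X: 0
Sum: 0 + 1 + 0 + 0 + 0 + 0 + 2 + 0 + 0 + 0 = 3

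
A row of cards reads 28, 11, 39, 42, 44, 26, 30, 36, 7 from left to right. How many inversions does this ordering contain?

19 out-of-order pairs

For each element, count later entries that are smaller:
28: 3
11: 1
39: 4
42: 4
44: 4
26: 1
30: 1
36: 1
7: 0
Sum: 3 + 1 + 4 + 4 + 4 + 1 + 1 + 1 + 0 = 19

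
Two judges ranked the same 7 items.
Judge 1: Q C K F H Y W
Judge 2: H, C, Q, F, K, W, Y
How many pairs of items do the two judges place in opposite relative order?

7 discordant pairs

Assign each item its position (1..7) in the first ordering, then rewrite the second ordering as that position sequence:
positions: Q→1, C→2, K→3, F→4, H→5, Y→6, W→7
second ordering as positions: [5, 2, 1, 4, 3, 7, 6]
Discordant pairs = inversions in this position sequence.
5: 2, 1, 4, 3 → 4
2: 1 → 1
1: 0
4: 3 → 1
3: 0
7: 6 → 1
6: 0
Total: 4 + 1 + 0 + 1 + 0 + 1 + 0 = 7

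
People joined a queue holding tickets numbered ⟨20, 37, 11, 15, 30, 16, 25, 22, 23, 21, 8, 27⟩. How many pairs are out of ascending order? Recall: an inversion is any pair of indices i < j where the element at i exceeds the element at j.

There are 33 out-of-order pairs.

Sweep left to right; for each value list the smaller values that follow it:
20 → 11, 15, 16, 8 → 4
37 → 11, 15, 30, 16, 25, 22, 23, 21, 8, 27 → 10
11 → 8 → 1
15 → 8 → 1
30 → 16, 25, 22, 23, 21, 8, 27 → 7
16 → 8 → 1
25 → 22, 23, 21, 8 → 4
22 → 21, 8 → 2
23 → 21, 8 → 2
21 → 8 → 1
8 → none → 0
27 → none → 0
Sum: 4 + 10 + 1 + 1 + 7 + 1 + 4 + 2 + 2 + 1 + 0 + 0 = 33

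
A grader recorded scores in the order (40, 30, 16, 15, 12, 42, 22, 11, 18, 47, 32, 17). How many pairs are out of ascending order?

For each element, count later entries that are smaller:
40: 9
30: 7
16: 3
15: 2
12: 1
42: 5
22: 3
11: 0
18: 1
47: 2
32: 1
17: 0
Sum: 9 + 7 + 3 + 2 + 1 + 5 + 3 + 0 + 1 + 2 + 1 + 0 = 34

There are 34 out-of-order pairs.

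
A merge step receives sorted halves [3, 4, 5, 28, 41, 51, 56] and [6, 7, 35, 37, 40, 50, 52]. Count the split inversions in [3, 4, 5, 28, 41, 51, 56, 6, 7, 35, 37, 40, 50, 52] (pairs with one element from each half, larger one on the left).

20

For each element r of the right run, count left-run elements greater than r:
r = 6: 28, 41, 51, 56 → 4
r = 7: 28, 41, 51, 56 → 4
r = 35: 41, 51, 56 → 3
r = 37: 41, 51, 56 → 3
r = 40: 41, 51, 56 → 3
r = 50: 51, 56 → 2
r = 52: 56 → 1
Cross-inversions: 4 + 4 + 3 + 3 + 3 + 2 + 1 = 20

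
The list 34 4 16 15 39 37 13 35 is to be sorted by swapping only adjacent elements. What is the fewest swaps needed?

12

Minimum adjacent swaps = number of inversions (each swap of adjacent out-of-order elements removes one inversion and no swap can remove more).
Count inversions — for each element, later elements that are smaller:
34: 4, 16, 15, 13 → 4
4: none → 0
16: 15, 13 → 2
15: 13 → 1
39: 37, 13, 35 → 3
37: 13, 35 → 2
13: none → 0
35: none → 0
Total inversions: 4 + 0 + 2 + 1 + 3 + 2 + 0 + 0 = 12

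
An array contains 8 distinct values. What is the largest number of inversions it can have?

The maximum occurs when the array is in strictly decreasing order: every one of the C(8, 2) pairs is inverted.
C(8, 2) = 8·7/2 = 28

There are 28 inversions.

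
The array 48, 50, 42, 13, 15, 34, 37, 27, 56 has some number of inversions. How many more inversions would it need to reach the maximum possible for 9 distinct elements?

17

Maximum inversions for 9 distinct elements is C(9, 2) = 9·8/2 = 36.
Current inversions — for each element, count later smaller elements:
48: 6
50: 6
42: 5
13: 0
15: 0
34: 1
37: 1
27: 0
56: 0
Current total: 6 + 6 + 5 + 0 + 0 + 1 + 1 + 0 + 0 = 19
Shortfall: 36 − 19 = 17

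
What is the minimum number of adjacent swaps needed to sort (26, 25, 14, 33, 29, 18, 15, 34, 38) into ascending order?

13

The minimum number of adjacent swaps to sort an array equals its inversion count, since every such swap removes exactly one inversion.
Count inversions — for each element, later elements that are smaller:
26: 25, 14, 18, 15 → 4
25: 14, 18, 15 → 3
14: none → 0
33: 29, 18, 15 → 3
29: 18, 15 → 2
18: 15 → 1
15: none → 0
34: none → 0
38: none → 0
Total inversions: 4 + 3 + 0 + 3 + 2 + 1 + 0 + 0 + 0 = 13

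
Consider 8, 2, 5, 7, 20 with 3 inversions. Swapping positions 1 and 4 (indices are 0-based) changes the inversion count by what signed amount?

Positions 1 and 4 hold 2 and 20; after swapping, the array is [8, 20, 5, 7, 2].
For each element, count later entries that are smaller:
8: 3
20: 3
5: 1
7: 1
2: 0
Sum: 3 + 3 + 1 + 1 + 0 = 8
Change: 8 − 3 = +5

+5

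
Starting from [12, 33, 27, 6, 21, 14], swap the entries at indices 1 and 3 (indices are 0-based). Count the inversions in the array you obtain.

6

Positions 1 and 3 hold 33 and 6; after swapping, the array is [12, 6, 27, 33, 21, 14].
For each element, count later entries that are smaller:
12: 1
6: 0
27: 2
33: 2
21: 1
14: 0
Sum: 1 + 0 + 2 + 2 + 1 + 0 = 6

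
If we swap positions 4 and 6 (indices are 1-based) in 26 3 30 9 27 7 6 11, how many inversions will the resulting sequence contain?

Positions 4 and 6 hold 9 and 7; after swapping, the array is [26, 3, 30, 7, 27, 9, 6, 11].
Sweep left to right; for each value list the smaller values that follow it:
26: 5
3: 0
30: 5
7: 1
27: 3
9: 1
6: 0
11: 0
Sum: 5 + 0 + 5 + 1 + 3 + 1 + 0 + 0 = 15

Inversions: 15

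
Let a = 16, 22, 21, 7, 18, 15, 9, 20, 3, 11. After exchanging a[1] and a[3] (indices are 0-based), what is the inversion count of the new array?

Positions 1 and 3 hold 22 and 7; after swapping, the array is [16, 7, 21, 22, 18, 15, 9, 20, 3, 11].
Count, for each position, how many later elements it exceeds:
16 → 7, 15, 9, 3, 11 → 5
7 → 3 → 1
21 → 18, 15, 9, 20, 3, 11 → 6
22 → 18, 15, 9, 20, 3, 11 → 6
18 → 15, 9, 3, 11 → 4
15 → 9, 3, 11 → 3
9 → 3 → 1
20 → 3, 11 → 2
3 → none → 0
11 → none → 0
Sum: 5 + 1 + 6 + 6 + 4 + 3 + 1 + 2 + 0 + 0 = 28

28 inversions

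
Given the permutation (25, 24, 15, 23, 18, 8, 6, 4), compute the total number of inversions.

Sweep left to right; for each value list the smaller values that follow it:
25 → 24, 15, 23, 18, 8, 6, 4 → 7
24 → 15, 23, 18, 8, 6, 4 → 6
15 → 8, 6, 4 → 3
23 → 18, 8, 6, 4 → 4
18 → 8, 6, 4 → 3
8 → 6, 4 → 2
6 → 4 → 1
4 → none → 0
Sum: 7 + 6 + 3 + 4 + 3 + 2 + 1 + 0 = 26

26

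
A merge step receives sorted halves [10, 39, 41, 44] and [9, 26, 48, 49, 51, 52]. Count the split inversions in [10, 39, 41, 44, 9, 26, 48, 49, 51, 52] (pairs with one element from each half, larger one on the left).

For each element r of the right run, count left-run elements greater than r:
r = 9: 10, 39, 41, 44 → 4
r = 26: 39, 41, 44 → 3
r = 48: none → 0
r = 49: none → 0
r = 51: none → 0
r = 52: none → 0
Cross-inversions: 4 + 3 + 0 + 0 + 0 + 0 = 7

7 cross-inversions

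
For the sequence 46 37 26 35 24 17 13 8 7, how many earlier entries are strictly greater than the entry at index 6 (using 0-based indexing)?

6

The element at index 6 is 13.
Elements before it: 46, 37, 26, 35, 24, 17
Those larger than 13: 46, 37, 26, 35, 24, 17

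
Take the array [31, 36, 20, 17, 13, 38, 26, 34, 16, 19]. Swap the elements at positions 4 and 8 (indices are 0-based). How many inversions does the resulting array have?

28

Positions 4 and 8 hold 13 and 16; after swapping, the array is [31, 36, 20, 17, 16, 38, 26, 34, 13, 19].
For each element, count later entries that are smaller:
31: 6
36: 7
20: 4
17: 2
16: 1
38: 4
26: 2
34: 2
13: 0
19: 0
Sum: 6 + 7 + 4 + 2 + 1 + 4 + 2 + 2 + 0 + 0 = 28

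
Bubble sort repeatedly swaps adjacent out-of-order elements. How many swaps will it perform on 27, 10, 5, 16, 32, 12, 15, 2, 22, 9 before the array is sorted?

Each adjacent swap fixes exactly one inversion, so the minimum swap count equals the number of inversions.
Count inversions — for each element, later elements that are smaller:
27: 10, 5, 16, 12, 15, 2, 22, 9 → 8
10: 5, 2, 9 → 3
5: 2 → 1
16: 12, 15, 2, 9 → 4
32: 12, 15, 2, 22, 9 → 5
12: 2, 9 → 2
15: 2, 9 → 2
2: none → 0
22: 9 → 1
9: none → 0
Total inversions: 8 + 3 + 1 + 4 + 5 + 2 + 2 + 0 + 1 + 0 = 26

There are 26 swaps.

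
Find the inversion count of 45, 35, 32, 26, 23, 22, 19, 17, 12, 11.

For each element, count later entries that are smaller:
45: 9
35: 8
32: 7
26: 6
23: 5
22: 4
19: 3
17: 2
12: 1
11: 0
Sum: 9 + 8 + 7 + 6 + 5 + 4 + 3 + 2 + 1 + 0 = 45

45 inversions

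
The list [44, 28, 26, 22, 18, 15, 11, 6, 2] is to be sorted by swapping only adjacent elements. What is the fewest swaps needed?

The minimum number of adjacent swaps to sort an array equals its inversion count, since every such swap removes exactly one inversion.
Count inversions — for each element, later elements that are smaller:
44: 28, 26, 22, 18, 15, 11, 6, 2 → 8
28: 26, 22, 18, 15, 11, 6, 2 → 7
26: 22, 18, 15, 11, 6, 2 → 6
22: 18, 15, 11, 6, 2 → 5
18: 15, 11, 6, 2 → 4
15: 11, 6, 2 → 3
11: 6, 2 → 2
6: 2 → 1
2: none → 0
Total inversions: 8 + 7 + 6 + 5 + 4 + 3 + 2 + 1 + 0 = 36

36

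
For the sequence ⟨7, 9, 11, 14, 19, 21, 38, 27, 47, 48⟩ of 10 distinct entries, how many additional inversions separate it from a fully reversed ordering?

Maximum inversions for 10 distinct elements is C(10, 2) = 10·9/2 = 45.
Current inversions — for each element, count later smaller elements:
7: 0
9: 0
11: 0
14: 0
19: 0
21: 0
38: 1
27: 0
47: 0
48: 0
Current total: 0 + 0 + 0 + 0 + 0 + 0 + 1 + 0 + 0 + 0 = 1
Shortfall: 45 − 1 = 44

44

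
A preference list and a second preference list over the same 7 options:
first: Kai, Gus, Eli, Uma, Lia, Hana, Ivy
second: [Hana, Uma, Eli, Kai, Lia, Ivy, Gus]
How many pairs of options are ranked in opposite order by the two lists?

Assign each item its position (1..7) in the first ordering, then rewrite the second ordering as that position sequence:
positions: Kai→1, Gus→2, Eli→3, Uma→4, Lia→5, Hana→6, Ivy→7
second ordering as positions: [6, 4, 3, 1, 5, 7, 2]
Discordant pairs = inversions in this position sequence.
6: 4, 3, 1, 5, 2 → 5
4: 3, 1, 2 → 3
3: 1, 2 → 2
1: 0
5: 2 → 1
7: 2 → 1
2: 0
Total: 5 + 3 + 2 + 0 + 1 + 1 + 0 = 12

There are 12 pairs.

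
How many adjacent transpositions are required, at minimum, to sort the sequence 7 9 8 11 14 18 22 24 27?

Each adjacent swap fixes exactly one inversion, so the minimum swap count equals the number of inversions.
Count inversions — for each element, later elements that are smaller:
7: none → 0
9: 8 → 1
8: none → 0
11: none → 0
14: none → 0
18: none → 0
22: none → 0
24: none → 0
27: none → 0
Total inversions: 0 + 1 + 0 + 0 + 0 + 0 + 0 + 0 + 0 = 1

1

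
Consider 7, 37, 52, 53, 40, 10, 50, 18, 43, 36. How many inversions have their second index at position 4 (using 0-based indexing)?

2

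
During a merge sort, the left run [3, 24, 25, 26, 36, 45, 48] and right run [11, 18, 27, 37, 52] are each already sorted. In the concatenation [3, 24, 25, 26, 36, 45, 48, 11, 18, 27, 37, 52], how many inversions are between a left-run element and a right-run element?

17 split inversions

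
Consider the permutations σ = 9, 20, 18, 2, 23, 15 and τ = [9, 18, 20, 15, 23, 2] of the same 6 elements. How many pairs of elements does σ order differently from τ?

4 discordant pairs

Assign each item its position (1..6) in the first ordering, then rewrite the second ordering as that position sequence:
positions: 9→1, 20→2, 18→3, 2→4, 23→5, 15→6
second ordering as positions: [1, 3, 2, 6, 5, 4]
Discordant pairs = inversions in this position sequence.
1: 0
3: 2 → 1
2: 0
6: 5, 4 → 2
5: 4 → 1
4: 0
Total: 0 + 1 + 0 + 2 + 1 + 0 = 4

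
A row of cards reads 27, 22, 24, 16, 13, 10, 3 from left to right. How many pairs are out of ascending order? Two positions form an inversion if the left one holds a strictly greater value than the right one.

Element-by-element contributions:
27 → 22, 24, 16, 13, 10, 3 → 6
22 → 16, 13, 10, 3 → 4
24 → 16, 13, 10, 3 → 4
16 → 13, 10, 3 → 3
13 → 10, 3 → 2
10 → 3 → 1
3 → none → 0
Sum: 6 + 4 + 4 + 3 + 2 + 1 + 0 = 20

20 out-of-order pairs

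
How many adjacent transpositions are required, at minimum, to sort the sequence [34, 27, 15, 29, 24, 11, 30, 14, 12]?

Minimum adjacent swaps = number of inversions (each swap of adjacent out-of-order elements removes one inversion and no swap can remove more).
Count inversions — for each element, later elements that are smaller:
34: 27, 15, 29, 24, 11, 30, 14, 12 → 8
27: 15, 24, 11, 14, 12 → 5
15: 11, 14, 12 → 3
29: 24, 11, 14, 12 → 4
24: 11, 14, 12 → 3
11: none → 0
30: 14, 12 → 2
14: 12 → 1
12: none → 0
Total inversions: 8 + 5 + 3 + 4 + 3 + 0 + 2 + 1 + 0 = 26

26 swaps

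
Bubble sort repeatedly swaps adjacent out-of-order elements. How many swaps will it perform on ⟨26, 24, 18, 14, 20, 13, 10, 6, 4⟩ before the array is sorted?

There are 34 swaps.

Minimum adjacent swaps = number of inversions (each swap of adjacent out-of-order elements removes one inversion and no swap can remove more).
Count inversions — for each element, later elements that are smaller:
26: 24, 18, 14, 20, 13, 10, 6, 4 → 8
24: 18, 14, 20, 13, 10, 6, 4 → 7
18: 14, 13, 10, 6, 4 → 5
14: 13, 10, 6, 4 → 4
20: 13, 10, 6, 4 → 4
13: 10, 6, 4 → 3
10: 6, 4 → 2
6: 4 → 1
4: none → 0
Total inversions: 8 + 7 + 5 + 4 + 4 + 3 + 2 + 1 + 0 = 34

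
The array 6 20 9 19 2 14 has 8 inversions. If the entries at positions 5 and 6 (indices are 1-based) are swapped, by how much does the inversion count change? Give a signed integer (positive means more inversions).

+1

Positions 5 and 6 hold 2 and 14; after swapping, the array is [6, 20, 9, 19, 14, 2].
Element-by-element contributions:
6 → 2 → 1
20 → 9, 19, 14, 2 → 4
9 → 2 → 1
19 → 14, 2 → 2
14 → 2 → 1
2 → none → 0
Sum: 1 + 4 + 1 + 2 + 1 + 0 = 9
Change: 9 − 8 = +1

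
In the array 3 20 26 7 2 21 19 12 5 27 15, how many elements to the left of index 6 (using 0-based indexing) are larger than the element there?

3 such elements

The element at index 6 is 19.
Elements before it: 3, 20, 26, 7, 2, 21
Those larger than 19: 20, 26, 21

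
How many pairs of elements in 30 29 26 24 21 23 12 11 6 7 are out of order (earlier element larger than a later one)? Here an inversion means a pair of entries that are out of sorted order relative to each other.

Out-of-order pairs: 43

For each element, count later entries that are smaller:
30: 9
29: 8
26: 7
24: 6
21: 4
23: 4
12: 3
11: 2
6: 0
7: 0
Sum: 9 + 8 + 7 + 6 + 4 + 4 + 3 + 2 + 0 + 0 = 43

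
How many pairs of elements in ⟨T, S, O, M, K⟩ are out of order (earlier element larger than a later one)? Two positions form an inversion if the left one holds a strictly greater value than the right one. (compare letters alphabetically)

Out-of-order index pairs (1-indexed):
(1,2): T > S
(1,3): T > O
(1,4): T > M
(1,5): T > K
(2,3): S > O
(2,4): S > M
(2,5): S > K
(3,4): O > M
(3,5): O > K
(4,5): M > K
That's 10 pairs.

10 out-of-order pairs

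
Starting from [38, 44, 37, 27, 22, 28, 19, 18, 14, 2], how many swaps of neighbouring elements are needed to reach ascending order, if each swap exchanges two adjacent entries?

42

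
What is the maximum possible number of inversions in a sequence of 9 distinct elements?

The maximum occurs when the array is in strictly decreasing order: every one of the C(9, 2) pairs is inverted.
C(9, 2) = 9·8/2 = 36

36 inversions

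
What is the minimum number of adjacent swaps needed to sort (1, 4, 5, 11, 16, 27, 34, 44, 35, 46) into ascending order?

1

Minimum adjacent swaps = number of inversions (each swap of adjacent out-of-order elements removes one inversion and no swap can remove more).
Count inversions — for each element, later elements that are smaller:
1: none → 0
4: none → 0
5: none → 0
11: none → 0
16: none → 0
27: none → 0
34: none → 0
44: 35 → 1
35: none → 0
46: none → 0
Total inversions: 0 + 0 + 0 + 0 + 0 + 0 + 0 + 1 + 0 + 0 = 1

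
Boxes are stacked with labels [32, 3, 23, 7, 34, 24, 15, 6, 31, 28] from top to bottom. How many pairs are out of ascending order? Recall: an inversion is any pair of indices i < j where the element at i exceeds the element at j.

For each element, count later entries that are smaller:
32 → 3, 23, 7, 24, 15, 6, 31, 28 → 8
3 → none → 0
23 → 7, 15, 6 → 3
7 → 6 → 1
34 → 24, 15, 6, 31, 28 → 5
24 → 15, 6 → 2
15 → 6 → 1
6 → none → 0
31 → 28 → 1
28 → none → 0
Sum: 8 + 0 + 3 + 1 + 5 + 2 + 1 + 0 + 1 + 0 = 21

21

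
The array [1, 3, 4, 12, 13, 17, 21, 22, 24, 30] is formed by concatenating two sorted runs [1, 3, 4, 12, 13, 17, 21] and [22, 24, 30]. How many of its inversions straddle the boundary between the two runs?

0

Take each right-half value and tally the left-half values above it:
r = 22: none → 0
r = 24: none → 0
r = 30: none → 0
Cross-inversions: 0 + 0 + 0 = 0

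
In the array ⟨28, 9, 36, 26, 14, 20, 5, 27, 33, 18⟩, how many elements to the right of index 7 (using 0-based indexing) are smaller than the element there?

1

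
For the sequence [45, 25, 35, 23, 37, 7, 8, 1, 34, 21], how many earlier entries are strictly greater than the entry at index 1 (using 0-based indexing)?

1

The element at index 1 is 25.
Elements before it: 45
Those larger than 25: 45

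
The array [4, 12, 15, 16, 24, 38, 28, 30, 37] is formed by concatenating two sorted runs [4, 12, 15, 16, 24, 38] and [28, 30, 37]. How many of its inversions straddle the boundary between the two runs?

Count, for every r in R, how many entries of L exceed r:
r = 28: 38 → 1
r = 30: 38 → 1
r = 37: 38 → 1
Cross-inversions: 1 + 1 + 1 = 3

3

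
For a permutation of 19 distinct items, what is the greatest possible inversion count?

The maximum occurs when the array is in strictly decreasing order: every one of the C(19, 2) pairs is inverted.
C(19, 2) = 19·18/2 = 171

171 inversions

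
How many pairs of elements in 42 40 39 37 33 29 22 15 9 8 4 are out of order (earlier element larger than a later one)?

55

Count, for each position, how many later elements it exceeds:
42: 10
40: 9
39: 8
37: 7
33: 6
29: 5
22: 4
15: 3
9: 2
8: 1
4: 0
Sum: 10 + 9 + 8 + 7 + 6 + 5 + 4 + 3 + 2 + 1 + 0 = 55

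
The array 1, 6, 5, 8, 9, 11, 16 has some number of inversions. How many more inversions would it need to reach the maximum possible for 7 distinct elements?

Maximum inversions for 7 distinct elements is C(7, 2) = 7·6/2 = 21.
Current inversions — for each element, count later smaller elements:
1: 0
6: 1
5: 0
8: 0
9: 0
11: 0
16: 0
Current total: 0 + 1 + 0 + 0 + 0 + 0 + 0 = 1
Shortfall: 21 − 1 = 20

20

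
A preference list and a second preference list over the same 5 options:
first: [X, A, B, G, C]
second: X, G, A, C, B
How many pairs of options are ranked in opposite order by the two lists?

Assign each item its position (1..5) in the first ordering, then rewrite the second ordering as that position sequence:
positions: X→1, A→2, B→3, G→4, C→5
second ordering as positions: [1, 4, 2, 5, 3]
Discordant pairs = inversions in this position sequence.
1: 0
4: 2, 3 → 2
2: 0
5: 3 → 1
3: 0
Total: 0 + 2 + 0 + 1 + 0 = 3

3 pairs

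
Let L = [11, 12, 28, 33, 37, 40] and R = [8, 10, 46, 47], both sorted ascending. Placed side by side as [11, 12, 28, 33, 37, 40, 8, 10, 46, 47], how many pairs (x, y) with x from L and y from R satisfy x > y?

For each element r of the right run, count left-run elements greater than r:
r = 8: 11, 12, 28, 33, 37, 40 → 6
r = 10: 11, 12, 28, 33, 37, 40 → 6
r = 46: none → 0
r = 47: none → 0
Cross-inversions: 6 + 6 + 0 + 0 = 12

12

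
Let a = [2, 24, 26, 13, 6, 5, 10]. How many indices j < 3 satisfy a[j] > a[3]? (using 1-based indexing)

The element at index 3 is 26.
Elements before it: 2, 24
None of them are larger than 26.

0 such elements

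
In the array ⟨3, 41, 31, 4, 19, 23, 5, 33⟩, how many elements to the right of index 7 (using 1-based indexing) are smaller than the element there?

0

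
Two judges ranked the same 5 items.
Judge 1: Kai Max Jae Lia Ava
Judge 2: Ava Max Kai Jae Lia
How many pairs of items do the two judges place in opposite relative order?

5 discordant pairs

Assign each item its position (1..5) in the first ordering, then rewrite the second ordering as that position sequence:
positions: Kai→1, Max→2, Jae→3, Lia→4, Ava→5
second ordering as positions: [5, 2, 1, 3, 4]
Discordant pairs = inversions in this position sequence.
5: 2, 1, 3, 4 → 4
2: 1 → 1
1: 0
3: 0
4: 0
Total: 4 + 1 + 0 + 0 + 0 = 5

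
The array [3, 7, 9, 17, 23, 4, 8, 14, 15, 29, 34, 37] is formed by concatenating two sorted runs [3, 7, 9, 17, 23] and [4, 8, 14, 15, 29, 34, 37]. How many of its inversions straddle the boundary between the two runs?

Count, for every r in R, how many entries of L exceed r:
r = 4: 7, 9, 17, 23 → 4
r = 8: 9, 17, 23 → 3
r = 14: 17, 23 → 2
r = 15: 17, 23 → 2
r = 29: none → 0
r = 34: none → 0
r = 37: none → 0
Cross-inversions: 4 + 3 + 2 + 2 + 0 + 0 + 0 = 11

11 split inversions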